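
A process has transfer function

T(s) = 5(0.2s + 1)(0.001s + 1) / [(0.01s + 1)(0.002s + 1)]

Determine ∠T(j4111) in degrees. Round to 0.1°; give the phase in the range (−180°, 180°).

At ω = 4111 rad/s:
zero (1 + j4111·0.2) = 1 + j822.2 → |·| ≈ 822.2, ∠ ≈ 89.93°
zero (1 + j4111·0.001) = 1 + j4.111 → |·| ≈ 4.2309, ∠ ≈ 76.33°
pole (1 + j4111·0.01) = 1 + j41.11 → |·| ≈ 41.122, ∠ ≈ 88.61°
pole (1 + j4111·0.002) = 1 + j8.222 → |·| ≈ 8.2826, ∠ ≈ 83.07°
∠T = (89.93° + 76.33°) − (88.61° + 83.07°) = -5.42°

-5.4°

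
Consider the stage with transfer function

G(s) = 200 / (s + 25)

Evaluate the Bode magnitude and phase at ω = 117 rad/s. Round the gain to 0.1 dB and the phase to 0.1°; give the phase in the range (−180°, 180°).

At s = jω = j117:
pole (s+25): 25 + j117 → |·| = √(25²+117²) = √14314 ≈ 119.64, ∠ = arctan(117/25) ≈ 77.94°
|G| = 200 / 119.64 ≈ 1.6717
Gain = 20 log₁₀(1.6717) ≈ 4.46 dB
∠G = 0.00° − 77.94° = -77.94°

4.5 dB, -77.9°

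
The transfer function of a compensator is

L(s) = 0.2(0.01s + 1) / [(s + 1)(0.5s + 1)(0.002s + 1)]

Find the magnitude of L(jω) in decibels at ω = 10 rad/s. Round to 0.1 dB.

At ω = 10 rad/s:
zero (1 + j10·0.01) = 1 + j0.1 → |·| ≈ 1.005, ∠ ≈ 5.71°
pole (1 + j10·1) = 1 + j10 → |·| ≈ 10.05, ∠ ≈ 84.29°
pole (1 + j10·0.5) = 1 + j5 → |·| ≈ 5.099, ∠ ≈ 78.69°
pole (1 + j10·0.002) = 1 + j0.02 → |·| ≈ 1.0002, ∠ ≈ 1.15°
|L| = 0.2 · 1.005 / (10.05 · 5.099 · 1.0002) ≈ 0.0039216
Gain = 20 log₁₀(0.0039216) ≈ -48.13 dB

-48.1 dB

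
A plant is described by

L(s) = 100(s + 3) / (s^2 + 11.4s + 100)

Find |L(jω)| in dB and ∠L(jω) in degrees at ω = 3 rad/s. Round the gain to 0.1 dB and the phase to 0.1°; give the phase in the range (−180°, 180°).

At s = jω = j3:
zero (s+3): 3 + j3 → |·| = √(3²+3²) = √18 ≈ 4.2426, ∠ = arctan(3/3) ≈ 45.00°
quadratic: (j3)² + 11.4·j3 + 100 = 91 + j34.2 → |·| ≈ 97.214, ∠ ≈ 20.60°
|L| = 100 · 4.2426 / 97.214 ≈ 4.3642
Gain = 20 log₁₀(4.3642) ≈ 12.80 dB
∠L = 45.00° − 20.60° = 24.40°

12.8 dB, 24.4°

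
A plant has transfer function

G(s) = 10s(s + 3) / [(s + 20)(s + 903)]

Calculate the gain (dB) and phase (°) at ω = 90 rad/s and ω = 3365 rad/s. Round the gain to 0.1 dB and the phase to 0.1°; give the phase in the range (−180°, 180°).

At s = jω = j90:
zero (s+3): 3 + j90 → |·| = √(3²+90²) = √8109 ≈ 90.05, ∠ = arctan(90/3) ≈ 88.09°
zero at origin: s = j90 → |·| = 90, ∠ = 90.00°
pole (s+20): 20 + j90 → |·| = √(20²+90²) = √8500 ≈ 92.195, ∠ = arctan(90/20) ≈ 77.47°
pole (s+903): 903 + j90 → |·| = √(903²+90²) = √823509 ≈ 907.47, ∠ = arctan(90/903) ≈ 5.69°
|G| = 10 · 8104.5 / 83664 ≈ 0.9687
Gain = 20 log₁₀(0.9687) ≈ -0.28 dB
∠G = 178.09° − 83.16° = 94.93°

At s = jω = j3365:
zero (s+3): 3 + j3365 → |·| = √(3²+3365²) = √11323234 ≈ 3365, ∠ = arctan(3365/3) ≈ 89.95°
zero at origin: s = j3365 → |·| = 3365, ∠ = 90.00°
pole (s+20): 20 + j3365 → |·| = √(20²+3365²) = √11323625 ≈ 3365.1, ∠ = arctan(3365/20) ≈ 89.66°
pole (s+903): 903 + j3365 → |·| = √(903²+3365²) = √12138634 ≈ 3484.1, ∠ = arctan(3365/903) ≈ 74.98°
|G| = 10 · 1.1323e+07 / 1.1724e+07 ≈ 9.658
Gain = 20 log₁₀(9.658) ≈ 19.70 dB
∠G = 179.95° − 164.64° = 15.31°

ω = 90: -0.3 dB, 94.9°; ω = 3365: 19.7 dB, 15.3°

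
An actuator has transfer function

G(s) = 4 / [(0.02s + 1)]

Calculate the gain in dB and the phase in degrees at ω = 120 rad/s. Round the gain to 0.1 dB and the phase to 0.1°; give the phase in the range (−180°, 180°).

At ω = 120 rad/s:
pole (1 + j120·0.02) = 1 + j2.4 → |·| ≈ 2.6, ∠ ≈ 67.38°
|G| = 4 · 1 / (2.6) ≈ 1.5385
Gain = 20 log₁₀(1.5385) ≈ 3.74 dB
∠G = (0°) − (67.38°) = -67.38°

3.7 dB, -67.4°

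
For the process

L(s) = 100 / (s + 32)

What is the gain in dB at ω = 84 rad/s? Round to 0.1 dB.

Substitute s = j84:
Numerator: 100 = 100 + j0
Denominator: (j84) + 32 = 32 + j84
|N| = √(100² + 0²) ≈ 100, ∠N ≈ 0.00°
|D| = √(32² + 84²) ≈ 89.889, ∠D ≈ 69.15°
|L| = 100 / 89.889 ≈ 1.1125
Gain = 20 log₁₀(1.1125) ≈ 0.93 dB

0.9 dB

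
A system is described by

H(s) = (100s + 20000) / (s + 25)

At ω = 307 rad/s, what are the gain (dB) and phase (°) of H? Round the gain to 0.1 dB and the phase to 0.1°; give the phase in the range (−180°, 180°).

41.5 dB, -28.4°

Substitute s = j307:
Numerator: 100(j307) + 20000 = 20000 + j30700
Denominator: (j307) + 25 = 25 + j307
|N| = √(20000² + 30700²) ≈ 36640, ∠N ≈ 56.92°
|D| = √(25² + 307²) ≈ 308.02, ∠D ≈ 85.34°
|H| = 36640 / 308.02 ≈ 118.95
Gain = 20 log₁₀(118.95) ≈ 41.51 dB
∠H = 56.92° − 85.34° = -28.42°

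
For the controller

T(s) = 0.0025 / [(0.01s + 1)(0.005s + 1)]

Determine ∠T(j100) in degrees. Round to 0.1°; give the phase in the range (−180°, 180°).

-71.6°

At ω = 100 rad/s:
pole (1 + j100·0.01) = 1 + j1 → |·| ≈ 1.4142, ∠ ≈ 45.00°
pole (1 + j100·0.005) = 1 + j0.5 → |·| ≈ 1.118, ∠ ≈ 26.57°
∠T = (0°) − (45.00° + 26.57°) = -71.57°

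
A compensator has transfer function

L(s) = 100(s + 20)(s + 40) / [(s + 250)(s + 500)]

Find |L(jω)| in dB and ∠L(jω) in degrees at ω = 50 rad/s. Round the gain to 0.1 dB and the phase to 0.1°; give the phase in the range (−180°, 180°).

8.6 dB, 102.5°

At s = jω = j50:
zero (s+20): 20 + j50 → |·| = √(20²+50²) = √2900 ≈ 53.852, ∠ = arctan(50/20) ≈ 68.20°
zero (s+40): 40 + j50 → |·| = √(40²+50²) = √4100 ≈ 64.031, ∠ = arctan(50/40) ≈ 51.34°
pole (s+250): 250 + j50 → |·| = √(250²+50²) = √65000 ≈ 254.95, ∠ = arctan(50/250) ≈ 11.31°
pole (s+500): 500 + j50 → |·| = √(500²+50²) = √252500 ≈ 502.49, ∠ = arctan(50/500) ≈ 5.71°
|L| = 100 · 3448.2 / 1.2811e+05 ≈ 2.6916
Gain = 20 log₁₀(2.6916) ≈ 8.60 dB
∠L = 119.54° − 17.02° = 102.52°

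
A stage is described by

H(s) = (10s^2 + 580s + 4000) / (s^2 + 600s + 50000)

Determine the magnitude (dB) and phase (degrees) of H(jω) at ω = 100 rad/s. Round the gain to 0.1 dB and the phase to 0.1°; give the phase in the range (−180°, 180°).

3.8 dB, 92.6°

Substitute s = j100:
Numerator: 10(j100)^2 + 580(j100) + 4000 = -96000 + j58000
Denominator: (j100)^2 + 600(j100) + 50000 = 40000 + j60000
|N| = √(96000² + 58000²) ≈ 1.1216e+05, ∠N ≈ 148.86°
|D| = √(40000² + 60000²) ≈ 72111, ∠D ≈ 56.31°
|H| = 1.1216e+05 / 72111 ≈ 1.5554
Gain = 20 log₁₀(1.5554) ≈ 3.84 dB
∠H = 148.86° − 56.31° = 92.55°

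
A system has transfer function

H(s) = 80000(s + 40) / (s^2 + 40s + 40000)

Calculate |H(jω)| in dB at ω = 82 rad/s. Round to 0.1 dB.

46.8 dB

At s = jω = j82:
zero (s+40): 40 + j82 → |·| = √(40²+82²) = √8324 ≈ 91.236, ∠ = arctan(82/40) ≈ 64.00°
quadratic: (j82)² + 40·j82 + 40000 = 33276 + j3280 → |·| ≈ 33437, ∠ ≈ 5.63°
|H| = 80000 · 91.236 / 33437 ≈ 218.29
Gain = 20 log₁₀(218.29) ≈ 46.78 dB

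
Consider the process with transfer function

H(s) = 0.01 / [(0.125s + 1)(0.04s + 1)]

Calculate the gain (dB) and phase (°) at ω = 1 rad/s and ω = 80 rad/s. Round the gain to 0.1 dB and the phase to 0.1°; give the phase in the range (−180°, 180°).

At ω = 1 rad/s:
pole (1 + j1·0.125) = 1 + j0.125 → |·| ≈ 1.0078, ∠ ≈ 7.13°
pole (1 + j1·0.04) = 1 + j0.04 → |·| ≈ 1.0008, ∠ ≈ 2.29°
|H| = 0.01 · 1 / (1.0078 · 1.0008) ≈ 0.0099147
Gain = 20 log₁₀(0.0099147) ≈ -40.07 dB
∠H = (0°) − (7.13° + 2.29°) = -9.42°

At ω = 80 rad/s:
pole (1 + j80·0.125) = 1 + j10 → |·| ≈ 10.05, ∠ ≈ 84.29°
pole (1 + j80·0.04) = 1 + j3.2 → |·| ≈ 3.3526, ∠ ≈ 72.65°
|H| = 0.01 · 1 / (10.05 · 3.3526) ≈ 0.00029679
Gain = 20 log₁₀(0.00029679) ≈ -70.55 dB
∠H = (0°) − (84.29° + 72.65°) = -156.94°

ω = 1: -40.1 dB, -9.4°; ω = 80: -70.6 dB, -156.9°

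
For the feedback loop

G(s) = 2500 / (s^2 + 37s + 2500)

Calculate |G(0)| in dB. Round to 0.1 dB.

0.0 dB

G(0) = 2500 / 2500 = 1
20 log₁₀(1) ≈ 0.00 dB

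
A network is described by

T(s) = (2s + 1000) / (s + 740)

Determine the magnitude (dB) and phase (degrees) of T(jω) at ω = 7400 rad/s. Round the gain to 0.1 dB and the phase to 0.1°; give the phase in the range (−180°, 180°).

Substitute s = j7400:
Numerator: 2(j7400) + 1000 = 1000 + j14800
Denominator: (j7400) + 740 = 740 + j7400
|N| = √(1000² + 14800²) ≈ 14834, ∠N ≈ 86.13°
|D| = √(740² + 7400²) ≈ 7436.9, ∠D ≈ 84.29°
|T| = 14834 / 7436.9 ≈ 1.9946
Gain = 20 log₁₀(1.9946) ≈ 6.00 dB
∠T = 86.13° − 84.29° = 1.84°

6.0 dB, 1.8°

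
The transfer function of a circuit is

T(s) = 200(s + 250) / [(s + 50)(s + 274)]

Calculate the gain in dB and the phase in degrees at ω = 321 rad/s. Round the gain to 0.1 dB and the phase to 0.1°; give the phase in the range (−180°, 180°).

-4.5 dB, -78.6°

At s = jω = j321:
zero (s+250): 250 + j321 → |·| = √(250²+321²) = √165541 ≈ 406.87, ∠ = arctan(321/250) ≈ 52.09°
pole (s+50): 50 + j321 → |·| = √(50²+321²) = √105541 ≈ 324.87, ∠ = arctan(321/50) ≈ 81.15°
pole (s+274): 274 + j321 → |·| = √(274²+321²) = √178117 ≈ 422.04, ∠ = arctan(321/274) ≈ 49.52°
|T| = 200 · 406.87 / 1.3711e+05 ≈ 0.59349
Gain = 20 log₁₀(0.59349) ≈ -4.53 dB
∠T = 52.09° − 130.67° = -78.58°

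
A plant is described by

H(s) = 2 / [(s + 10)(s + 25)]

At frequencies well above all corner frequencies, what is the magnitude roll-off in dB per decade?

Each pole contributes −20 dB/decade at high frequency; each zero contributes +20 dB/decade.
Net: 0 zero(s) − 2 pole(s) → -40 dB/decade.

-40 dB/decade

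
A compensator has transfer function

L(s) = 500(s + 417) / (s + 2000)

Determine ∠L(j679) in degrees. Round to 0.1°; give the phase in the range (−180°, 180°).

39.7°

At s = jω = j679:
zero (s+417): 417 + j679 → |·| = √(417²+679²) = √634930 ≈ 796.82, ∠ = arctan(679/417) ≈ 58.44°
pole (s+2000): 2000 + j679 → |·| = √(2000²+679²) = √4461041 ≈ 2112.1, ∠ = arctan(679/2000) ≈ 18.75°
∠L = 58.44° − 18.75° = 39.69°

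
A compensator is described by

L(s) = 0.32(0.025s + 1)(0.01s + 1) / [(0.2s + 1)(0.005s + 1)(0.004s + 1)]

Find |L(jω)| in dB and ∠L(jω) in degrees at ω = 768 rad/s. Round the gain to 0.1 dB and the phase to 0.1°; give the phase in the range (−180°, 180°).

At ω = 768 rad/s:
zero (1 + j768·0.025) = 1 + j19.2 → |·| ≈ 19.226, ∠ ≈ 87.02°
zero (1 + j768·0.01) = 1 + j7.68 → |·| ≈ 7.7448, ∠ ≈ 82.58°
pole (1 + j768·0.2) = 1 + j153.6 → |·| ≈ 153.6, ∠ ≈ 89.63°
pole (1 + j768·0.005) = 1 + j3.84 → |·| ≈ 3.9681, ∠ ≈ 75.40°
pole (1 + j768·0.004) = 1 + j3.072 → |·| ≈ 3.2307, ∠ ≈ 71.97°
|L| = 0.32 · 19.226 · 7.7448 / (153.6 · 3.9681 · 3.2307) ≈ 0.024198
Gain = 20 log₁₀(0.024198) ≈ -32.32 dB
∠L = (87.02° + 82.58°) − (89.63° + 75.40° + 71.97°) = -67.40°

-32.3 dB, -67.4°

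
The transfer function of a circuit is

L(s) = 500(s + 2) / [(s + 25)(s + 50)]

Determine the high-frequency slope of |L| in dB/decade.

Each pole contributes −20 dB/decade at high frequency; each zero contributes +20 dB/decade.
Net: 1 zero(s) − 2 pole(s) → -20 dB/decade.

-20 dB/decade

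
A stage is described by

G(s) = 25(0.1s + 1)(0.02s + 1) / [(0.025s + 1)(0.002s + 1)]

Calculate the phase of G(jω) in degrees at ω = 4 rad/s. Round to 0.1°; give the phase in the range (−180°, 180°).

20.2°

At ω = 4 rad/s:
zero (1 + j4·0.1) = 1 + j0.4 → |·| ≈ 1.077, ∠ ≈ 21.80°
zero (1 + j4·0.02) = 1 + j0.08 → |·| ≈ 1.0032, ∠ ≈ 4.57°
pole (1 + j4·0.025) = 1 + j0.1 → |·| ≈ 1.005, ∠ ≈ 5.71°
pole (1 + j4·0.002) = 1 + j0.008 → |·| ≈ 1, ∠ ≈ 0.46°
∠G = (21.80° + 4.57°) − (5.71° + 0.46°) = 20.20°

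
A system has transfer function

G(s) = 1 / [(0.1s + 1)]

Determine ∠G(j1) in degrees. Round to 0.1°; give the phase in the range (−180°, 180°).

-5.7°

At ω = 1 rad/s:
pole (1 + j1·0.1) = 1 + j0.1 → |·| ≈ 1.005, ∠ ≈ 5.71°
∠G = (0°) − (5.71°) = -5.71°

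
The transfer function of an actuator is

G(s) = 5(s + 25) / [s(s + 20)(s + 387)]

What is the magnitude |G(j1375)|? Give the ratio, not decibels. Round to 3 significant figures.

2.55e-06

At s = jω = j1375:
zero (s+25): 25 + j1375 → |·| = √(25²+1375²) = √1891250 ≈ 1375.2, ∠ = arctan(1375/25) ≈ 88.96°
pole (s+20): 20 + j1375 → |·| = √(20²+1375²) = √1891025 ≈ 1375.1, ∠ = arctan(1375/20) ≈ 89.17°
pole (s+387): 387 + j1375 → |·| = √(387²+1375²) = √2040394 ≈ 1428.4, ∠ = arctan(1375/387) ≈ 74.28°
pole at origin: |s| = 1375, ∠ = 90.00° (in denominator)
|G| = 5 · 1375.2 / 2.7008e+09 ≈ 2.5459e-06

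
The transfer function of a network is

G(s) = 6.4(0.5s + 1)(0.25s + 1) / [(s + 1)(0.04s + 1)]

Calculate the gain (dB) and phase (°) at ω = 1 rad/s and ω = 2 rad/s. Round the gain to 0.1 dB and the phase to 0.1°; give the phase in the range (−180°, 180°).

ω = 1: 14.3 dB, -6.7°; ω = 2: 13.1 dB, 3.6°

At ω = 1 rad/s:
zero (1 + j1·0.5) = 1 + j0.5 → |·| ≈ 1.118, ∠ ≈ 26.57°
zero (1 + j1·0.25) = 1 + j0.25 → |·| ≈ 1.0308, ∠ ≈ 14.04°
pole (1 + j1·1) = 1 + j1 → |·| ≈ 1.4142, ∠ ≈ 45.00°
pole (1 + j1·0.04) = 1 + j0.04 → |·| ≈ 1.0008, ∠ ≈ 2.29°
|G| = 6.4 · 1.118 · 1.0308 / (1.4142 · 1.0008) ≈ 5.2112
Gain = 20 log₁₀(5.2112) ≈ 14.34 dB
∠G = (26.57° + 14.04°) − (45.00° + 2.29°) = -6.68°

At ω = 2 rad/s:
zero (1 + j2·0.5) = 1 + j1 → |·| ≈ 1.4142, ∠ ≈ 45.00°
zero (1 + j2·0.25) = 1 + j0.5 → |·| ≈ 1.118, ∠ ≈ 26.57°
pole (1 + j2·1) = 1 + j2 → |·| ≈ 2.2361, ∠ ≈ 63.43°
pole (1 + j2·0.04) = 1 + j0.08 → |·| ≈ 1.0032, ∠ ≈ 4.57°
|G| = 6.4 · 1.4142 · 1.118 / (2.2361 · 1.0032) ≈ 4.5108
Gain = 20 log₁₀(4.5108) ≈ 13.09 dB
∠G = (45.00° + 26.57°) − (63.43° + 4.57°) = 3.57°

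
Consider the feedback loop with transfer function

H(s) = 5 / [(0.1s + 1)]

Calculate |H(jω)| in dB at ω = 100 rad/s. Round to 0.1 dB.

-6.1 dB

At ω = 100 rad/s:
pole (1 + j100·0.1) = 1 + j10 → |·| ≈ 10.05, ∠ ≈ 84.29°
|H| = 5 · 1 / (10.05) ≈ 0.49751
Gain = 20 log₁₀(0.49751) ≈ -6.06 dB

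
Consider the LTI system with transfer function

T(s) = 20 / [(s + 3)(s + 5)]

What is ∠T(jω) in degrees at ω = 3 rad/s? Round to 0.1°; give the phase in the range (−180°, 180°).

-76.0°

At s = jω = j3:
pole (s+3): 3 + j3 → |·| = √(3²+3²) = √18 ≈ 4.2426, ∠ = arctan(3/3) ≈ 45.00°
pole (s+5): 5 + j3 → |·| = √(5²+3²) = √34 ≈ 5.831, ∠ = arctan(3/5) ≈ 30.96°
∠T = 0.00° − 75.96° = -75.96°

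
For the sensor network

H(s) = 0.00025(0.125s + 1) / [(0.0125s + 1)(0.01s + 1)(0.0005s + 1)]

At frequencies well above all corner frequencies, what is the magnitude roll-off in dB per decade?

-40 dB/decade

Each pole contributes −20 dB/decade at high frequency; each zero contributes +20 dB/decade.
Net: 1 zero(s) − 3 pole(s) → -40 dB/decade.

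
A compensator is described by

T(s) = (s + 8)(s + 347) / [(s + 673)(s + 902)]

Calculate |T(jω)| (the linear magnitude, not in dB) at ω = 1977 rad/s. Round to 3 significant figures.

0.874

At s = jω = j1977:
zero (s+8): 8 + j1977 → |·| = √(8²+1977²) = √3908593 ≈ 1977, ∠ = arctan(1977/8) ≈ 89.77°
zero (s+347): 347 + j1977 → |·| = √(347²+1977²) = √4028938 ≈ 2007.2, ∠ = arctan(1977/347) ≈ 80.04°
pole (s+673): 673 + j1977 → |·| = √(673²+1977²) = √4361458 ≈ 2088.4, ∠ = arctan(1977/673) ≈ 71.20°
pole (s+902): 902 + j1977 → |·| = √(902²+1977²) = √4722133 ≈ 2173, ∠ = arctan(1977/902) ≈ 65.48°
|T| = 1 · 3.9682e+06 / 4.5381e+06 ≈ 0.87442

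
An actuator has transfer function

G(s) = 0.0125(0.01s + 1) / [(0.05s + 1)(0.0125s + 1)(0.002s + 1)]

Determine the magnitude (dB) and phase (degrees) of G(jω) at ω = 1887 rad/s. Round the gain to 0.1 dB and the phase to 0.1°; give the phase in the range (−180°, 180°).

-91.3 dB, -165.2°

At ω = 1887 rad/s:
zero (1 + j1887·0.01) = 1 + j18.87 → |·| ≈ 18.896, ∠ ≈ 86.97°
pole (1 + j1887·0.05) = 1 + j94.35 → |·| ≈ 94.355, ∠ ≈ 89.39°
pole (1 + j1887·0.0125) = 1 + j23.5875 → |·| ≈ 23.609, ∠ ≈ 87.57°
pole (1 + j1887·0.002) = 1 + j3.774 → |·| ≈ 3.9042, ∠ ≈ 75.16°
|G| = 0.0125 · 18.896 / (94.355 · 23.609 · 3.9042) ≈ 2.7158e-05
Gain = 20 log₁₀(2.7158e-05) ≈ -91.32 dB
∠G = (86.97°) − (89.39° + 87.57° + 75.16°) = -165.15°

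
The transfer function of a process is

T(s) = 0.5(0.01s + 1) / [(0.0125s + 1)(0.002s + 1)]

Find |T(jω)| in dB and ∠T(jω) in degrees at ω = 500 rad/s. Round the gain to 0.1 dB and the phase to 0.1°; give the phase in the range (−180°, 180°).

-10.9 dB, -47.2°

At ω = 500 rad/s:
zero (1 + j500·0.01) = 1 + j5 → |·| ≈ 5.099, ∠ ≈ 78.69°
pole (1 + j500·0.0125) = 1 + j6.25 → |·| ≈ 6.3295, ∠ ≈ 80.91°
pole (1 + j500·0.002) = 1 + j1 → |·| ≈ 1.4142, ∠ ≈ 45.00°
|T| = 0.5 · 5.099 / (6.3295 · 1.4142) ≈ 0.28482
Gain = 20 log₁₀(0.28482) ≈ -10.91 dB
∠T = (78.69°) − (80.91° + 45.00°) = -47.22°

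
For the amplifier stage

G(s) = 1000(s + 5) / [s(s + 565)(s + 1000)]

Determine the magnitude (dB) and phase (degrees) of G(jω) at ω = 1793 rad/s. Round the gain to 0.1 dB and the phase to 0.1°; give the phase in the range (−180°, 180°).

-71.7 dB, -133.5°

At s = jω = j1793:
zero (s+5): 5 + j1793 → |·| = √(5²+1793²) = √3214874 ≈ 1793, ∠ = arctan(1793/5) ≈ 89.84°
pole (s+565): 565 + j1793 → |·| = √(565²+1793²) = √3534074 ≈ 1879.9, ∠ = arctan(1793/565) ≈ 72.51°
pole (s+1000): 1000 + j1793 → |·| = √(1000²+1793²) = √4214849 ≈ 2053, ∠ = arctan(1793/1000) ≈ 60.85°
pole at origin: |s| = 1793, ∠ = 90.00° (in denominator)
|G| = 1000 · 1793 / 6.92e+09 ≈ 0.0002591
Gain = 20 log₁₀(0.0002591) ≈ -71.73 dB
∠G = 89.84° − 223.36° = -133.52°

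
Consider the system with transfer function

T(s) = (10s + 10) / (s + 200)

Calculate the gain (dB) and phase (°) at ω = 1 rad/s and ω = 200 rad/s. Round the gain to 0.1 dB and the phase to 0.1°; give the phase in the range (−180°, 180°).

ω = 1: -23.0 dB, 44.7°; ω = 200: 17.0 dB, 44.7°

Substitute s = j1:
Numerator: 10(j1) + 10 = 10 + j10
Denominator: (j1) + 200 = 200 + j1
|N| = √(10² + 10²) ≈ 14.142, ∠N ≈ 45.00°
|D| = √(200² + 1²) ≈ 200, ∠D ≈ 0.29°
|T| = 14.142 / 200 ≈ 0.07071
Gain = 20 log₁₀(0.07071) ≈ -23.01 dB
∠T = 45.00° − 0.29° = 44.71°

Substitute s = j200:
Numerator: 10(j200) + 10 = 10 + j2000
Denominator: (j200) + 200 = 200 + j200
|N| = √(10² + 2000²) ≈ 2000, ∠N ≈ 89.71°
|D| = √(200² + 200²) ≈ 282.84, ∠D ≈ 45.00°
|T| = 2000 / 282.84 ≈ 7.0711
Gain = 20 log₁₀(7.0711) ≈ 16.99 dB
∠T = 89.71° − 45.00° = 44.71°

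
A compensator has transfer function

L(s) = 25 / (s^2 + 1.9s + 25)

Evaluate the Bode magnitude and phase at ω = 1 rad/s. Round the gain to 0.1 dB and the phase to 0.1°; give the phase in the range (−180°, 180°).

At s = jω = j1:
quadratic: (j1)² + 1.9·j1 + 25 = 24 + j1.9 → |·| ≈ 24.075, ∠ ≈ 4.53°
|L| = 25 / 24.075 ≈ 1.0384
Gain = 20 log₁₀(1.0384) ≈ 0.33 dB
∠L = 0.00° − 4.53° = -4.53°

0.3 dB, -4.5°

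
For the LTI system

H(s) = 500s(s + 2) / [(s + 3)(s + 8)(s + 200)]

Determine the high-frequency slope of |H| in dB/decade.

-20 dB/decade

Each pole contributes −20 dB/decade at high frequency; each zero contributes +20 dB/decade.
Net: 2 zero(s) − 3 pole(s) → -20 dB/decade.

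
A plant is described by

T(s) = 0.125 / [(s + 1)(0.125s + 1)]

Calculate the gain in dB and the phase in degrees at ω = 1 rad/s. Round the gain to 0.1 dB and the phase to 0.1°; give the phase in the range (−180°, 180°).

-21.1 dB, -52.1°

At ω = 1 rad/s:
pole (1 + j1·1) = 1 + j1 → |·| ≈ 1.4142, ∠ ≈ 45.00°
pole (1 + j1·0.125) = 1 + j0.125 → |·| ≈ 1.0078, ∠ ≈ 7.13°
|T| = 0.125 · 1 / (1.4142 · 1.0078) ≈ 0.087705
Gain = 20 log₁₀(0.087705) ≈ -21.14 dB
∠T = (0°) − (45.00° + 7.13°) = -52.13°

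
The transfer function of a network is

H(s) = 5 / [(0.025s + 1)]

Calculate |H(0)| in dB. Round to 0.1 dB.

H(0) = 5 · 1 / 1 = 5
20 log₁₀(5) ≈ 13.98 dB

14.0 dB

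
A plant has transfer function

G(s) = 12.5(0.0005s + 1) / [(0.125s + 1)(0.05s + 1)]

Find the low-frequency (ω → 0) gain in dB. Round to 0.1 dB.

G(0) = 12.5 · 1 / 1 = 12.5
20 log₁₀(12.5) ≈ 21.94 dB

21.9 dB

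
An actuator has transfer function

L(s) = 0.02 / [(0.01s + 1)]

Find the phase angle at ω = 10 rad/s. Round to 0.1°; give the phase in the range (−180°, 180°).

At ω = 10 rad/s:
pole (1 + j10·0.01) = 1 + j0.1 → |·| ≈ 1.005, ∠ ≈ 5.71°
∠L = (0°) − (5.71°) = -5.71°

-5.7°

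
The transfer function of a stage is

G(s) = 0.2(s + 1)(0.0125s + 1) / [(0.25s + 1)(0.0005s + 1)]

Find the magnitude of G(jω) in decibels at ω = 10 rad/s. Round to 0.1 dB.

At ω = 10 rad/s:
zero (1 + j10·1) = 1 + j10 → |·| ≈ 10.05, ∠ ≈ 84.29°
zero (1 + j10·0.0125) = 1 + j0.125 → |·| ≈ 1.0078, ∠ ≈ 7.13°
pole (1 + j10·0.25) = 1 + j2.5 → |·| ≈ 2.6926, ∠ ≈ 68.20°
pole (1 + j10·0.0005) = 1 + j0.005 → |·| ≈ 1, ∠ ≈ 0.29°
|G| = 0.2 · 10.05 · 1.0078 / (2.6926 · 1) ≈ 0.75231
Gain = 20 log₁₀(0.75231) ≈ -2.47 dB

-2.5 dB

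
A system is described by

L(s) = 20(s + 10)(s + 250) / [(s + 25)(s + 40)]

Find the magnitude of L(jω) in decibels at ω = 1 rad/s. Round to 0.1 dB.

At s = jω = j1:
zero (s+10): 10 + j1 → |·| = √(10²+1²) = √101 ≈ 10.05, ∠ = arctan(1/10) ≈ 5.71°
zero (s+250): 250 + j1 → |·| = √(250²+1²) = √62501 ≈ 250, ∠ = arctan(1/250) ≈ 0.23°
pole (s+25): 25 + j1 → |·| = √(25²+1²) = √626 ≈ 25.02, ∠ = arctan(1/25) ≈ 2.29°
pole (s+40): 40 + j1 → |·| = √(40²+1²) = √1601 ≈ 40.012, ∠ = arctan(1/40) ≈ 1.43°
|L| = 20 · 2512.5 / 1001.1 ≈ 50.195
Gain = 20 log₁₀(50.195) ≈ 34.01 dB

34.0 dB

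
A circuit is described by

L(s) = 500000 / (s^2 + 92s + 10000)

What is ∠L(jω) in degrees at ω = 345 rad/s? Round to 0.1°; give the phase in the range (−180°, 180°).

At s = jω = j345:
quadratic: (j345)² + 92·j345 + 10000 = -109025 + j31740 → |·| ≈ 1.1355e+05, ∠ ≈ 163.77°
∠L = 0.00° − 163.77° = -163.77°

-163.8°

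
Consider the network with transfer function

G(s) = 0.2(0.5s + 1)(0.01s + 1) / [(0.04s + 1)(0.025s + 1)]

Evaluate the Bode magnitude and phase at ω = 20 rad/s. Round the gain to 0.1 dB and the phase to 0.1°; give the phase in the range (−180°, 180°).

3.1 dB, 30.4°

At ω = 20 rad/s:
zero (1 + j20·0.5) = 1 + j10 → |·| ≈ 10.05, ∠ ≈ 84.29°
zero (1 + j20·0.01) = 1 + j0.2 → |·| ≈ 1.0198, ∠ ≈ 11.31°
pole (1 + j20·0.04) = 1 + j0.8 → |·| ≈ 1.2806, ∠ ≈ 38.66°
pole (1 + j20·0.025) = 1 + j0.5 → |·| ≈ 1.118, ∠ ≈ 26.57°
|G| = 0.2 · 10.05 · 1.0198 / (1.2806 · 1.118) ≈ 1.4317
Gain = 20 log₁₀(1.4317) ≈ 3.12 dB
∠G = (84.29° + 11.31°) − (38.66° + 26.57°) = 30.37°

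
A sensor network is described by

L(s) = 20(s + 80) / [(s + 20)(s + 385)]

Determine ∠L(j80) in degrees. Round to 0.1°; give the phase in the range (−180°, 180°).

At s = jω = j80:
zero (s+80): 80 + j80 → |·| = √(80²+80²) = √12800 ≈ 113.14, ∠ = arctan(80/80) ≈ 45.00°
pole (s+20): 20 + j80 → |·| = √(20²+80²) = √6800 ≈ 82.462, ∠ = arctan(80/20) ≈ 75.96°
pole (s+385): 385 + j80 → |·| = √(385²+80²) = √154625 ≈ 393.22, ∠ = arctan(80/385) ≈ 11.74°
∠L = 45.00° − 87.70° = -42.70°

-42.7°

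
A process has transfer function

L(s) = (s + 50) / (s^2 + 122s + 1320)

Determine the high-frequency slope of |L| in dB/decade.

-20 dB/decade

Each pole contributes −20 dB/decade at high frequency; each zero contributes +20 dB/decade.
Net: 1 zero(s) − 2 pole(s) → -20 dB/decade.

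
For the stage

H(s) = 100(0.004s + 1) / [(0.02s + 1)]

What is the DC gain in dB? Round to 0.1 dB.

40.0 dB

H(0) = 100 · 1 / 1 = 100
20 log₁₀(100) ≈ 40.00 dB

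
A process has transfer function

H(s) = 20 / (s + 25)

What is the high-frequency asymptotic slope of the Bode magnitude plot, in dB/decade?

-20 dB/decade

Each pole contributes −20 dB/decade at high frequency; each zero contributes +20 dB/decade.
Net: 0 zero(s) − 1 pole(s) → -20 dB/decade.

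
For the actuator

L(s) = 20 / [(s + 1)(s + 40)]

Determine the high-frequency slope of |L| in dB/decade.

-40 dB/decade

Each pole contributes −20 dB/decade at high frequency; each zero contributes +20 dB/decade.
Net: 0 zero(s) − 2 pole(s) → -40 dB/decade.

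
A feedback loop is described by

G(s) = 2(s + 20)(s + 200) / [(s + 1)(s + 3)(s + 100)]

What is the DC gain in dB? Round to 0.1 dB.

28.5 dB

G(0) = 2·20·200 / (1·3·100) ≈ 26.667
20 log₁₀(26.667) ≈ 28.52 dB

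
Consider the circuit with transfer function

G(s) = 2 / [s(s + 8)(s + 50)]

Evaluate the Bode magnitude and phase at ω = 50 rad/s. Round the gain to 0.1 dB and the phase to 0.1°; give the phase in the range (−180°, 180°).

At s = jω = j50:
pole (s+8): 8 + j50 → |·| = √(8²+50²) = √2564 ≈ 50.636, ∠ = arctan(50/8) ≈ 80.91°
pole (s+50): 50 + j50 → |·| = √(50²+50²) = √5000 ≈ 70.711, ∠ = arctan(50/50) ≈ 45.00°
pole at origin: |s| = 50, ∠ = 90.00° (in denominator)
|G| = 2 / 1.7903e+05 ≈ 1.1171e-05
Gain = 20 log₁₀(1.1171e-05) ≈ -99.04 dB
∠G = 0.00° − 215.91° = -215.91° ≡ 144.09° (principal value)

-99.0 dB, 144.1°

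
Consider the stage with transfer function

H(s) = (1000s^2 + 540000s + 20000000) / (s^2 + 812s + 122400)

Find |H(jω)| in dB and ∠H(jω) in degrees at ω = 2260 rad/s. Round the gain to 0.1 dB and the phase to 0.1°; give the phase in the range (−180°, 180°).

Substitute s = j2260:
Numerator: 1000(j2260)^2 + 540000(j2260) + 20000000 = -5087600000 + j1220400000
Denominator: (j2260)^2 + 812(j2260) + 122400 = -4985200 + j1835120
|N| = √(5087600000² + 1220400000²) ≈ 5.2319e+09, ∠N ≈ 166.51°
|D| = √(4985200² + 1835120²) ≈ 5.3122e+06, ∠D ≈ 159.79°
|H| = 5.2319e+09 / 5.3122e+06 ≈ 984.88
Gain = 20 log₁₀(984.88) ≈ 59.87 dB
∠H = 166.51° − 159.79° = 6.72°

59.9 dB, 6.7°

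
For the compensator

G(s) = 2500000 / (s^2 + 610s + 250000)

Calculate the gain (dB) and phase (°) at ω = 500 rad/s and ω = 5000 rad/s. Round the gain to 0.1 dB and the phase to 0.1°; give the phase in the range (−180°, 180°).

At s = jω = j500:
quadratic: (j500)² + 610·j500 + 250000 = 0 + j305000 → |·| ≈ 3.05e+05, ∠ ≈ 90.00°
|G| = 2500000 / 3.05e+05 ≈ 8.1967
Gain = 20 log₁₀(8.1967) ≈ 18.27 dB
∠G = 0.00° − 90.00° = -90.00°

At s = jω = j5000:
quadratic: (j5000)² + 610·j5000 + 250000 = -24750000 + j3050000 → |·| ≈ 2.4937e+07, ∠ ≈ 172.97°
|G| = 2500000 / 2.4937e+07 ≈ 0.10025
Gain = 20 log₁₀(0.10025) ≈ -19.98 dB
∠G = 0.00° − 172.97° = -172.97°

ω = 500: 18.3 dB, -90.0°; ω = 5000: -20.0 dB, -173.0°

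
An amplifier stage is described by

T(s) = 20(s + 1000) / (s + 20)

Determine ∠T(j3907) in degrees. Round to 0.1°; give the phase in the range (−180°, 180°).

At s = jω = j3907:
zero (s+1000): 1000 + j3907 → |·| = √(1000²+3907²) = √16264649 ≈ 4032.9, ∠ = arctan(3907/1000) ≈ 75.64°
pole (s+20): 20 + j3907 → |·| = √(20²+3907²) = √15265049 ≈ 3907.1, ∠ = arctan(3907/20) ≈ 89.71°
∠T = 75.64° − 89.71° = -14.07°

-14.1°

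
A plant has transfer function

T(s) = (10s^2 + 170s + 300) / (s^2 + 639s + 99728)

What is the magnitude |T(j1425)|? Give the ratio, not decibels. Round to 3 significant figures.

9.51

Substitute s = j1425:
Numerator: 10(j1425)^2 + 170(j1425) + 300 = -20305950 + j242250
Denominator: (j1425)^2 + 639(j1425) + 99728 = -1930897 + j910575
|N| = √(20305950² + 242250²) ≈ 2.0307e+07, ∠N ≈ 179.32°
|D| = √(1930897² + 910575²) ≈ 2.1348e+06, ∠D ≈ 154.75°
|T| = 2.0307e+07 / 2.1348e+06 ≈ 9.5124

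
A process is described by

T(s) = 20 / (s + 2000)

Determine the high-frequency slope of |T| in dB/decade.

Each pole contributes −20 dB/decade at high frequency; each zero contributes +20 dB/decade.
Net: 0 zero(s) − 1 pole(s) → -20 dB/decade.

-20 dB/decade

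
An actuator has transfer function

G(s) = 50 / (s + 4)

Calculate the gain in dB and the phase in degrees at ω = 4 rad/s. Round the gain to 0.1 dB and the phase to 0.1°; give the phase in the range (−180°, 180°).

18.9 dB, -45.0°

Substitute s = j4:
Numerator: 50 = 50 + j0
Denominator: (j4) + 4 = 4 + j4
|N| = √(50² + 0²) ≈ 50, ∠N ≈ 0.00°
|D| = √(4² + 4²) ≈ 5.6569, ∠D ≈ 45.00°
|G| = 50 / 5.6569 ≈ 8.8388
Gain = 20 log₁₀(8.8388) ≈ 18.93 dB
∠G = 0.00° − 45.00° = -45.00°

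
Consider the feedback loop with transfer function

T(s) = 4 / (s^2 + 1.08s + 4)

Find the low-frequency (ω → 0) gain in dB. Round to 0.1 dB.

T(0) = 4 / 4 = 1
20 log₁₀(1) ≈ 0.00 dB

0.0 dB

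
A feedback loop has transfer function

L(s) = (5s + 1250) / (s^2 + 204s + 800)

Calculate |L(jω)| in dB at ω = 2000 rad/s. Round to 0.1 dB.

-52.0 dB

Substitute s = j2000:
Numerator: 5(j2000) + 1250 = 1250 + j10000
Denominator: (j2000)^2 + 204(j2000) + 800 = -3999200 + j408000
|N| = √(1250² + 10000²) ≈ 10078, ∠N ≈ 82.87°
|D| = √(3999200² + 408000²) ≈ 4.02e+06, ∠D ≈ 174.17°
|L| = 10078 / 4.02e+06 ≈ 0.002507
Gain = 20 log₁₀(0.002507) ≈ -52.02 dB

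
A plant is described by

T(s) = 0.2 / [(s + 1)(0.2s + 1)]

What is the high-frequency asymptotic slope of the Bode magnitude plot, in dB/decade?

Each pole contributes −20 dB/decade at high frequency; each zero contributes +20 dB/decade.
Net: 0 zero(s) − 2 pole(s) → -40 dB/decade.

-40 dB/decade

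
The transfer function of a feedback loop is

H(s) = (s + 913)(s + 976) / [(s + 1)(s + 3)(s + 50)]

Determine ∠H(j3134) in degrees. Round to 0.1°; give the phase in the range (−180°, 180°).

At s = jω = j3134:
zero (s+913): 913 + j3134 → |·| = √(913²+3134²) = √10655525 ≈ 3264.3, ∠ = arctan(3134/913) ≈ 73.76°
zero (s+976): 976 + j3134 → |·| = √(976²+3134²) = √10774532 ≈ 3282.5, ∠ = arctan(3134/976) ≈ 72.70°
pole (s+1): 1 + j3134 → |·| = √(1²+3134²) = √9821957 ≈ 3134, ∠ = arctan(3134/1) ≈ 89.98°
pole (s+3): 3 + j3134 → |·| = √(3²+3134²) = √9821965 ≈ 3134, ∠ = arctan(3134/3) ≈ 89.95°
pole (s+50): 50 + j3134 → |·| = √(50²+3134²) = √9824456 ≈ 3134.4, ∠ = arctan(3134/50) ≈ 89.09°
∠H = 146.46° − 269.02° = -122.56°

-122.6°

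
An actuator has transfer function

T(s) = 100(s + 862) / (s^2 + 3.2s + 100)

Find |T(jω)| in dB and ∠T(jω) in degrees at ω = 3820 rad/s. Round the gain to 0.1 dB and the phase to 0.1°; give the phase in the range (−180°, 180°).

At s = jω = j3820:
zero (s+862): 862 + j3820 → |·| = √(862²+3820²) = √15335444 ≈ 3916, ∠ = arctan(3820/862) ≈ 77.28°
quadratic: (j3820)² + 3.2·j3820 + 100 = -14592300 + j12224 → |·| ≈ 1.4592e+07, ∠ ≈ 179.95°
|T| = 100 · 3916 / 1.4592e+07 ≈ 0.026837
Gain = 20 log₁₀(0.026837) ≈ -31.43 dB
∠T = 77.28° − 179.95° = -102.67°

-31.4 dB, -102.7°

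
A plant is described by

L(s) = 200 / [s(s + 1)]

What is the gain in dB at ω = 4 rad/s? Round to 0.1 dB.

At s = jω = j4:
pole (s+1): 1 + j4 → |·| = √(1²+4²) = √17 ≈ 4.1231, ∠ = arctan(4/1) ≈ 75.96°
pole at origin: |s| = 4, ∠ = 90.00° (in denominator)
|L| = 200 / 16.492 ≈ 12.127
Gain = 20 log₁₀(12.127) ≈ 21.68 dB

21.7 dB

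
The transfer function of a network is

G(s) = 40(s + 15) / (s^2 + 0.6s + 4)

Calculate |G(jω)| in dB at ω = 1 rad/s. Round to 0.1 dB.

At s = jω = j1:
zero (s+15): 15 + j1 → |·| = √(15²+1²) = √226 ≈ 15.033, ∠ = arctan(1/15) ≈ 3.81°
quadratic: (j1)² + 0.6·j1 + 4 = 3 + j0.6 → |·| ≈ 3.0594, ∠ ≈ 11.31°
|G| = 40 · 15.033 / 3.0594 ≈ 196.55
Gain = 20 log₁₀(196.55) ≈ 45.87 dB

45.9 dB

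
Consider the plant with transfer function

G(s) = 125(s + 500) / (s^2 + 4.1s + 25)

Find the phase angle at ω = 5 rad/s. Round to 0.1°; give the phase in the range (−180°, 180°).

At s = jω = j5:
zero (s+500): 500 + j5 → |·| = √(500²+5²) = √250025 ≈ 500.02, ∠ = arctan(5/500) ≈ 0.57°
quadratic: (j5)² + 4.1·j5 + 25 = 0 + j20.5 → |·| ≈ 20.5, ∠ ≈ 90.00°
∠G = 0.57° − 90.00° = -89.43°

-89.4°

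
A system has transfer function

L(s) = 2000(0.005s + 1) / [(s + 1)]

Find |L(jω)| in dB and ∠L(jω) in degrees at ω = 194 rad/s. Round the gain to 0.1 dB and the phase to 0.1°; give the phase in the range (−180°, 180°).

At ω = 194 rad/s:
zero (1 + j194·0.005) = 1 + j0.97 → |·| ≈ 1.3932, ∠ ≈ 44.13°
pole (1 + j194·1) = 1 + j194 → |·| ≈ 194, ∠ ≈ 89.70°
|L| = 2000 · 1.3932 / (194) ≈ 14.363
Gain = 20 log₁₀(14.363) ≈ 23.14 dB
∠L = (44.13°) − (89.70°) = -45.57°

23.1 dB, -45.6°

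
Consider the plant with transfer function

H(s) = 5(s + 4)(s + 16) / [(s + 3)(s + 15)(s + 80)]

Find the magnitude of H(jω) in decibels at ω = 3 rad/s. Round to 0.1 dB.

At s = jω = j3:
zero (s+4): 4 + j3 → |·| = √(4²+3²) = √25 ≈ 5, ∠ = arctan(3/4) ≈ 36.87°
zero (s+16): 16 + j3 → |·| = √(16²+3²) = √265 ≈ 16.279, ∠ = arctan(3/16) ≈ 10.62°
pole (s+3): 3 + j3 → |·| = √(3²+3²) = √18 ≈ 4.2426, ∠ = arctan(3/3) ≈ 45.00°
pole (s+15): 15 + j3 → |·| = √(15²+3²) = √234 ≈ 15.297, ∠ = arctan(3/15) ≈ 11.31°
pole (s+80): 80 + j3 → |·| = √(80²+3²) = √6409 ≈ 80.056, ∠ = arctan(3/80) ≈ 2.15°
|H| = 5 · 81.395 / 5195.6 ≈ 0.078331
Gain = 20 log₁₀(0.078331) ≈ -22.12 dB

-22.1 dB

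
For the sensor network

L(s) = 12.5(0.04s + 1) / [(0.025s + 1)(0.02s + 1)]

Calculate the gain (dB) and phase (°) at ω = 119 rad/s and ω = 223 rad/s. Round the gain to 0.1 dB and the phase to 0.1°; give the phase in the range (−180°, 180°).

ω = 119: 17.5 dB, -60.5°; ω = 223: 12.7 dB, -73.6°

At ω = 119 rad/s:
zero (1 + j119·0.04) = 1 + j4.76 → |·| ≈ 4.8639, ∠ ≈ 78.14°
pole (1 + j119·0.025) = 1 + j2.975 → |·| ≈ 3.1386, ∠ ≈ 71.42°
pole (1 + j119·0.02) = 1 + j2.38 → |·| ≈ 2.5815, ∠ ≈ 67.21°
|L| = 12.5 · 4.8639 / (3.1386 · 2.5815) ≈ 7.5039
Gain = 20 log₁₀(7.5039) ≈ 17.51 dB
∠L = (78.14°) − (71.42° + 67.21°) = -60.49°

At ω = 223 rad/s:
zero (1 + j223·0.04) = 1 + j8.92 → |·| ≈ 8.9759, ∠ ≈ 83.60°
pole (1 + j223·0.025) = 1 + j5.575 → |·| ≈ 5.664, ∠ ≈ 79.83°
pole (1 + j223·0.02) = 1 + j4.46 → |·| ≈ 4.5707, ∠ ≈ 77.36°
|L| = 12.5 · 8.9759 / (5.664 · 4.5707) ≈ 4.3339
Gain = 20 log₁₀(4.3339) ≈ 12.74 dB
∠L = (83.60°) − (79.83° + 77.36°) = -73.59°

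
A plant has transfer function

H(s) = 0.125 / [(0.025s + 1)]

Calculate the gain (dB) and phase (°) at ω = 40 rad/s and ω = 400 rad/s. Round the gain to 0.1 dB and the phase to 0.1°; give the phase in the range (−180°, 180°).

At ω = 40 rad/s:
pole (1 + j40·0.025) = 1 + j1 → |·| ≈ 1.4142, ∠ ≈ 45.00°
|H| = 0.125 · 1 / (1.4142) ≈ 0.088389
Gain = 20 log₁₀(0.088389) ≈ -21.07 dB
∠H = (0°) − (45.00°) = -45.00°

At ω = 400 rad/s:
pole (1 + j400·0.025) = 1 + j10 → |·| ≈ 10.05, ∠ ≈ 84.29°
|H| = 0.125 · 1 / (10.05) ≈ 0.012438
Gain = 20 log₁₀(0.012438) ≈ -38.10 dB
∠H = (0°) − (84.29°) = -84.29°

ω = 40: -21.1 dB, -45.0°; ω = 400: -38.1 dB, -84.3°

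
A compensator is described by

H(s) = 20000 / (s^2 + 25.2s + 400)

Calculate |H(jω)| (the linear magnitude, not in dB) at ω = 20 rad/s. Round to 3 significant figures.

39.7

At s = jω = j20:
quadratic: (j20)² + 25.2·j20 + 400 = 0 + j504 → |·| ≈ 504, ∠ ≈ 90.00°
|H| = 20000 / 504 ≈ 39.683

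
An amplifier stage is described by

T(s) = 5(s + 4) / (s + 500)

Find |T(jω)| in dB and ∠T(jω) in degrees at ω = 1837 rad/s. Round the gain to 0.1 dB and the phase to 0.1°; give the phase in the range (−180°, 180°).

13.7 dB, 15.1°

At s = jω = j1837:
zero (s+4): 4 + j1837 → |·| = √(4²+1837²) = √3374585 ≈ 1837, ∠ = arctan(1837/4) ≈ 89.88°
pole (s+500): 500 + j1837 → |·| = √(500²+1837²) = √3624569 ≈ 1903.8, ∠ = arctan(1837/500) ≈ 74.77°
|T| = 5 · 1837 / 1903.8 ≈ 4.8246
Gain = 20 log₁₀(4.8246) ≈ 13.67 dB
∠T = 89.88° − 74.77° = 15.11°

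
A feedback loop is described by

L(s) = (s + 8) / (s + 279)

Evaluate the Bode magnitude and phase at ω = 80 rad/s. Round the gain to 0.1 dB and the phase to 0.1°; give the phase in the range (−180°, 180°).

-11.2 dB, 68.3°

At s = jω = j80:
zero (s+8): 8 + j80 → |·| = √(8²+80²) = √6464 ≈ 80.399, ∠ = arctan(80/8) ≈ 84.29°
pole (s+279): 279 + j80 → |·| = √(279²+80²) = √84241 ≈ 290.24, ∠ = arctan(80/279) ≈ 16.00°
|L| = 1 · 80.399 / 290.24 ≈ 0.27701
Gain = 20 log₁₀(0.27701) ≈ -11.15 dB
∠L = 84.29° − 16.00° = 68.29°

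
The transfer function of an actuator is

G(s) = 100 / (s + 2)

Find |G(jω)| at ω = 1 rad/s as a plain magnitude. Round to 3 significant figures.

At s = jω = j1:
pole (s+2): 2 + j1 → |·| = √(2²+1²) = √5 ≈ 2.2361, ∠ = arctan(1/2) ≈ 26.57°
|G| = 100 / 2.2361 ≈ 44.721

44.7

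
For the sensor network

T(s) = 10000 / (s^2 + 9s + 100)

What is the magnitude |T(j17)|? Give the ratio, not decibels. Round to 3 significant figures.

At s = jω = j17:
quadratic: (j17)² + 9·j17 + 100 = -189 + j153 → |·| ≈ 243.17, ∠ ≈ 141.01°
|T| = 10000 / 243.17 ≈ 41.123

41.1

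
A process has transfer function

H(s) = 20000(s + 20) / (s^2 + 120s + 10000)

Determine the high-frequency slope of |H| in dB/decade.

-20 dB/decade

Each pole contributes −20 dB/decade at high frequency; each zero contributes +20 dB/decade.
Net: 1 zero(s) − 2 pole(s) → -20 dB/decade.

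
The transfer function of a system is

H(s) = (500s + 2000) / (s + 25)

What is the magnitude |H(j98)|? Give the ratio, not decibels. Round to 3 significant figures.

Substitute s = j98:
Numerator: 500(j98) + 2000 = 2000 + j49000
Denominator: (j98) + 25 = 25 + j98
|N| = √(2000² + 49000²) ≈ 49041, ∠N ≈ 87.66°
|D| = √(25² + 98²) ≈ 101.14, ∠D ≈ 75.69°
|H| = 49041 / 101.14 ≈ 484.88

485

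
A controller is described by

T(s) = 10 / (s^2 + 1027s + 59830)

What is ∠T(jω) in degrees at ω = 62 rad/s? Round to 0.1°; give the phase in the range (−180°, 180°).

Substitute s = j62:
Numerator: 10 = 10 + j0
Denominator: (j62)^2 + 1027(j62) + 59830 = 55986 + j63674
|N| = √(10² + 0²) ≈ 10, ∠N ≈ 0.00°
|D| = √(55986² + 63674²) ≈ 84787, ∠D ≈ 48.68°
∠T = 0.00° − 48.68° = -48.68°

-48.7°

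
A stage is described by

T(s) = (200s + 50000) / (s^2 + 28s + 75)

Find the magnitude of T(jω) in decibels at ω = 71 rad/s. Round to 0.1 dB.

19.8 dB

Substitute s = j71:
Numerator: 200(j71) + 50000 = 50000 + j14200
Denominator: (j71)^2 + 28(j71) + 75 = -4966 + j1988
|N| = √(50000² + 14200²) ≈ 51977, ∠N ≈ 15.85°
|D| = √(4966² + 1988²) ≈ 5349.1, ∠D ≈ 158.18°
|T| = 51977 / 5349.1 ≈ 9.717
Gain = 20 log₁₀(9.717) ≈ 19.75 dB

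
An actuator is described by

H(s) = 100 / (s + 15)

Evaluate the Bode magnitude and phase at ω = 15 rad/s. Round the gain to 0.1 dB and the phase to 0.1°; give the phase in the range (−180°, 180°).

13.5 dB, -45.0°

Substitute s = j15:
Numerator: 100 = 100 + j0
Denominator: (j15) + 15 = 15 + j15
|N| = √(100² + 0²) ≈ 100, ∠N ≈ 0.00°
|D| = √(15² + 15²) ≈ 21.213, ∠D ≈ 45.00°
|H| = 100 / 21.213 ≈ 4.7141
Gain = 20 log₁₀(4.7141) ≈ 13.47 dB
∠H = 0.00° − 45.00° = -45.00°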